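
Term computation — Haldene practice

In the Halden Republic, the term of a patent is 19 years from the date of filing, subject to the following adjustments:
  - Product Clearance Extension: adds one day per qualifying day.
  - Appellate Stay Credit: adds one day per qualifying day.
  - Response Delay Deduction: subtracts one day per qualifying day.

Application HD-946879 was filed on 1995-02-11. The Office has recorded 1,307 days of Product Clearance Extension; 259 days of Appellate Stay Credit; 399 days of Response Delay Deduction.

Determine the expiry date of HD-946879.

2017-04-23

Base term: filing date + 19 years → 11 February 2014.
Product Clearance Extension: +1307 days → 10 September 2017.
Appellate Stay Credit: +259 days → 27 May 2018.
Response Delay Deduction: −399 days → 23 April 2017.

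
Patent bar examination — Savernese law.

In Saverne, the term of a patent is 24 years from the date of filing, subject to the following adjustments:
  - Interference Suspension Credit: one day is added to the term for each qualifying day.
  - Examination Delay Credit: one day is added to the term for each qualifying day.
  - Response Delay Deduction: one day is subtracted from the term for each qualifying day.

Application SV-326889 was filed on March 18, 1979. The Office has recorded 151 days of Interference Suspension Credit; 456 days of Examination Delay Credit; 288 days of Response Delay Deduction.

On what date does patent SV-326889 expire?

Base term: filing date + 24 years → 18 March 2003.
Interference Suspension Credit: +151 days → 16 August 2003.
Examination Delay Credit: +456 days → 14 November 2004.
Response Delay Deduction: −288 days → 31 January 2004.

January 31, 2004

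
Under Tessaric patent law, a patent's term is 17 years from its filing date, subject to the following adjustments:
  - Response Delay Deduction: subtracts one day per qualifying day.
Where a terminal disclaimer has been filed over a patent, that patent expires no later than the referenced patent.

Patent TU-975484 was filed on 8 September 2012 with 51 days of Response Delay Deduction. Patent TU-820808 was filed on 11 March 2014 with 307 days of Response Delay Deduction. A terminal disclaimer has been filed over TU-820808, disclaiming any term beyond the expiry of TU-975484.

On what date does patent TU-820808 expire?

Natural term of TU-820808:
  Base: filing + 17 years → 11 March 2031.
  Response Delay Deduction: −307 days → 8 May 2030.
Expiry of referenced patent TU-975484:
  Base: filing + 17 years → 8 September 2029.
  Response Delay Deduction: −51 days → 19 July 2029.
Terminal disclaimer: TU-820808 expires on the earlier of 8 May 2030 and 19 July 2029.

July 19, 2029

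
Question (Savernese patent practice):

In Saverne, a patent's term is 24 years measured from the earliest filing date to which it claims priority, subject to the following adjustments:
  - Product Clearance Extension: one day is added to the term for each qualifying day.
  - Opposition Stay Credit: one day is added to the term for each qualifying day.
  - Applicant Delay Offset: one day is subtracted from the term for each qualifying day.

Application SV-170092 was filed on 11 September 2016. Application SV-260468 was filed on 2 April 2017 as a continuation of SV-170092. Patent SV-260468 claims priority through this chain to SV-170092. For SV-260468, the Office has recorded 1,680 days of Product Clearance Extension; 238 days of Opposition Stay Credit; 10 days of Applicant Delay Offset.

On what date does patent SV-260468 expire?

Earliest priority filing: 11 September 2016.
Base term: 11 September 2016 + 24 years → 11 September 2040.
Product Clearance Extension: +1680 days → 18 April 2045.
Opposition Stay Credit: +238 days → 12 December 2045.
Applicant Delay Offset: −10 days → 2 December 2045.

2045-12-02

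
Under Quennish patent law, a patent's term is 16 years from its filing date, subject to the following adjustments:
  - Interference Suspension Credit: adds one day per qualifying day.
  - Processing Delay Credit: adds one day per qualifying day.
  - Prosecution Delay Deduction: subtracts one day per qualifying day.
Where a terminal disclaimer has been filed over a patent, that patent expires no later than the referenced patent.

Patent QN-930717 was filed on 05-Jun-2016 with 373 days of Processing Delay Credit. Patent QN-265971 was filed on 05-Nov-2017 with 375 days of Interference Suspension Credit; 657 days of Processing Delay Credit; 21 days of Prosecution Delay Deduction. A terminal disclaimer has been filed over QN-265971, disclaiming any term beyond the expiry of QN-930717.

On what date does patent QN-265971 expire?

2033-06-13

Natural term of QN-265971:
  Base: filing + 16 years → 5 November 2033.
  Interference Suspension Credit: +375 days → 15 November 2034.
  Processing Delay Credit: +657 days → 2 September 2036.
  Prosecution Delay Deduction: −21 days → 12 August 2036.
Expiry of referenced patent QN-930717:
  Base: filing + 16 years → 5 June 2032.
  Processing Delay Credit: +373 days → 13 June 2033.
Terminal disclaimer: QN-265971 expires on the earlier of 12 August 2036 and 13 June 2033.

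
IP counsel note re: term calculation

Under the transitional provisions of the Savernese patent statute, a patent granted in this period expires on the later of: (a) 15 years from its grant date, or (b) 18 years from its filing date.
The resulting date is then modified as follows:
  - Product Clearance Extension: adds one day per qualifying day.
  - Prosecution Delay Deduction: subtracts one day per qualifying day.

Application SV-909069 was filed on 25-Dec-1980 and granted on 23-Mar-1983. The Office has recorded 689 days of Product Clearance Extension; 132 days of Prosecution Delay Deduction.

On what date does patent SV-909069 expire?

(a) grant + 15 years → 23 March 1998.
(b) filing + 18 years → 25 December 1998.
Later of the two: 25 December 1998.
Product Clearance Extension: +689 days → 13 November 2000.
Prosecution Delay Deduction: −132 days → 4 July 2000.

July 4, 2000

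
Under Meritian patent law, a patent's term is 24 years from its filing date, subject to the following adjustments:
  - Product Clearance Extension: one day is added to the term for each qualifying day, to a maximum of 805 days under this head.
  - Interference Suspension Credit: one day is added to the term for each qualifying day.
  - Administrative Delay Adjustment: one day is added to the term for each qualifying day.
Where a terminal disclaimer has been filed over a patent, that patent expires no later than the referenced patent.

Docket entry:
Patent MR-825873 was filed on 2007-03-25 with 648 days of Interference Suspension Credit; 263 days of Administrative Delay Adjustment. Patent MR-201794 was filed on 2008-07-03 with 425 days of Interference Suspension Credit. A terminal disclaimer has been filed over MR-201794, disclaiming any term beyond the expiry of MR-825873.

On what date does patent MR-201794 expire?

September 1, 2033

Natural term of MR-201794:
  Base: filing + 24 years → 3 July 2032.
  Interference Suspension Credit: +425 days → 1 September 2033.
Expiry of referenced patent MR-825873:
  Base: filing + 24 years → 25 March 2031.
  Interference Suspension Credit: +648 days → 1 January 2033.
  Administrative Delay Adjustment: +263 days → 21 September 2033.
Terminal disclaimer: MR-201794 expires on the earlier of 1 September 2033 and 21 September 2033.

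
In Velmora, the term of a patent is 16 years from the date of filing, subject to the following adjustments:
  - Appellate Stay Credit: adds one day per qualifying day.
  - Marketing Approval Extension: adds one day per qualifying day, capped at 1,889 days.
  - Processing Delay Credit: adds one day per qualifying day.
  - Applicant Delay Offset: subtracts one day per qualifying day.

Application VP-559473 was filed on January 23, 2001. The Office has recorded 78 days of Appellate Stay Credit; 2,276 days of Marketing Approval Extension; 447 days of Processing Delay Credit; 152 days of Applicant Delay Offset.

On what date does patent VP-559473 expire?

April 4, 2023

Base term: filing date + 16 years → 23 January 2017.
Appellate Stay Credit: +78 days → 11 April 2017.
Marketing Approval Extension: 2276 days claimed exceeds the 1889-day cap, so +1889 days → 13 June 2022.
Processing Delay Credit: +447 days → 3 September 2023.
Applicant Delay Offset: −152 days → 4 April 2023.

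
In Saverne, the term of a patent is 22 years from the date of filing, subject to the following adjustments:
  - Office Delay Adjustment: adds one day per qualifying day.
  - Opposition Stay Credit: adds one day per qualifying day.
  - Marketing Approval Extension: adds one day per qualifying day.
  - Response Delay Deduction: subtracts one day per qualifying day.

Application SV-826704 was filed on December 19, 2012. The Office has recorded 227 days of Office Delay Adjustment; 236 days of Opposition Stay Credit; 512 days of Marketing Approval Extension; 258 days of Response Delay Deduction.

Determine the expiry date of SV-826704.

2036-12-05

Base term: filing date + 22 years → 19 December 2034.
Office Delay Adjustment: +227 days → 3 August 2035.
Opposition Stay Credit: +236 days → 26 March 2036.
Marketing Approval Extension: +512 days → 20 August 2037.
Response Delay Deduction: −258 days → 5 December 2036.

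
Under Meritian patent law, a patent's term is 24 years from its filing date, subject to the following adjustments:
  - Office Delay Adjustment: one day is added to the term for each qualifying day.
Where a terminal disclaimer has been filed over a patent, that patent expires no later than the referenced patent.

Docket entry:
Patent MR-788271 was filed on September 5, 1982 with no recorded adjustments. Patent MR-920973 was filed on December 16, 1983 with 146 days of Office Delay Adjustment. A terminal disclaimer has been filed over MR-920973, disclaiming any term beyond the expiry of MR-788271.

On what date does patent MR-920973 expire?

September 5, 2006

Natural term of MR-920973:
  Base: filing + 24 years → 16 December 2007.
  Office Delay Adjustment: +146 days → 10 May 2008.
Expiry of referenced patent MR-788271:
  Base: filing + 24 years → 5 September 2006.
Terminal disclaimer: MR-920973 expires on the earlier of 10 May 2008 and 5 September 2006.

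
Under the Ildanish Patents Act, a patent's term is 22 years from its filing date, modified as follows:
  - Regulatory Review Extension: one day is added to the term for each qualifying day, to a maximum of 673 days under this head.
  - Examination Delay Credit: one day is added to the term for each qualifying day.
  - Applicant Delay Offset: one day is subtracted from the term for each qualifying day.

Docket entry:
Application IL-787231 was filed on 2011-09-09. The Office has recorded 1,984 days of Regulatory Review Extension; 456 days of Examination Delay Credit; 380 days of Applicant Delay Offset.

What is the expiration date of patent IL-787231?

Base term: filing date + 22 years → 9 September 2033.
Regulatory Review Extension: 1984 days claimed exceeds the 673-day cap, so +673 days → 14 July 2035.
Examination Delay Credit: +456 days → 12 October 2036.
Applicant Delay Offset: −380 days → 28 September 2035.

September 28, 2035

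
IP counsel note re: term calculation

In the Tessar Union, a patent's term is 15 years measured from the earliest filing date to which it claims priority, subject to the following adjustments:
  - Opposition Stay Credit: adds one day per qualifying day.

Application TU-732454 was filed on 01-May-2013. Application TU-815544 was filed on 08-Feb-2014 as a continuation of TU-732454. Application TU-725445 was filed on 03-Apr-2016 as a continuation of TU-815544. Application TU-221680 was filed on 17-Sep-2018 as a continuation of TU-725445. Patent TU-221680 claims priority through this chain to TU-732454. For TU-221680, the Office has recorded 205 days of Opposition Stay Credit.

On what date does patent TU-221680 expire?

Earliest priority filing: 1 May 2013.
Base term: 1 May 2013 + 15 years → 1 May 2028.
Opposition Stay Credit: +205 days → 22 November 2028.

2028-11-22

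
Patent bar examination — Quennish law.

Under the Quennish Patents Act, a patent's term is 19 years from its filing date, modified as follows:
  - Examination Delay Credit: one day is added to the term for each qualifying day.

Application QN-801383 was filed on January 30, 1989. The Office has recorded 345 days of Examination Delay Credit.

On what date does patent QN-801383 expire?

Base term: filing date + 19 years → 30 January 2008.
Examination Delay Credit: +345 days → 9 January 2009.

2009-01-09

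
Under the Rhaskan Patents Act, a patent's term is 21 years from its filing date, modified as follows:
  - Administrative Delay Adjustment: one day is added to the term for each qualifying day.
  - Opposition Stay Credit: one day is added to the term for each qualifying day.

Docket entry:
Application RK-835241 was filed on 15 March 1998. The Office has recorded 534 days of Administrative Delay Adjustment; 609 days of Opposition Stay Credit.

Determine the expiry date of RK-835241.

Base term: filing date + 21 years → 15 March 2019.
Administrative Delay Adjustment: +534 days → 30 August 2020.
Opposition Stay Credit: +609 days → 1 May 2022.

May 1, 2022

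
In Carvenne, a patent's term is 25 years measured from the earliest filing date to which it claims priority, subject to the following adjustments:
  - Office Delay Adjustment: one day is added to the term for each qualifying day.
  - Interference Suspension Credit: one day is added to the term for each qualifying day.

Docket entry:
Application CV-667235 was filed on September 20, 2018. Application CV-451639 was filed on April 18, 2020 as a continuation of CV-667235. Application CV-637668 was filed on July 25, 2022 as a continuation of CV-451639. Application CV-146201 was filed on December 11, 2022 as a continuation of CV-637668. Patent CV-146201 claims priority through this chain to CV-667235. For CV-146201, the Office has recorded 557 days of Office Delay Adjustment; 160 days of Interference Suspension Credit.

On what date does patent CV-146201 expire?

2045-09-06

Earliest priority filing: 20 September 2018.
Base term: 20 September 2018 + 25 years → 20 September 2043.
Office Delay Adjustment: +557 days → 30 March 2045.
Interference Suspension Credit: +160 days → 6 September 2045.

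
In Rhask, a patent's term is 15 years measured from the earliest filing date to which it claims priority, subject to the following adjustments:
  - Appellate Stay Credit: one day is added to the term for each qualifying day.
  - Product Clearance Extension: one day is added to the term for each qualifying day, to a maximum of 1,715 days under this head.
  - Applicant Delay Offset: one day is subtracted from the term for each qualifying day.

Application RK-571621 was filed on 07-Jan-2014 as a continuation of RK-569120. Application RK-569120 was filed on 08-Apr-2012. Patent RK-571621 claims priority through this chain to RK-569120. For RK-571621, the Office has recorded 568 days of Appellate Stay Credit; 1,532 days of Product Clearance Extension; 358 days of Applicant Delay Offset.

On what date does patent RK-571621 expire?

2032-01-14

Earliest priority filing: 8 April 2012.
Base term: 8 April 2012 + 15 years → 8 April 2027.
Appellate Stay Credit: +568 days → 27 October 2028.
Product Clearance Extension: 1532 days (within the 1715-day cap) → +1532 days → 6 January 2033.
Applicant Delay Offset: −358 days → 14 January 2032.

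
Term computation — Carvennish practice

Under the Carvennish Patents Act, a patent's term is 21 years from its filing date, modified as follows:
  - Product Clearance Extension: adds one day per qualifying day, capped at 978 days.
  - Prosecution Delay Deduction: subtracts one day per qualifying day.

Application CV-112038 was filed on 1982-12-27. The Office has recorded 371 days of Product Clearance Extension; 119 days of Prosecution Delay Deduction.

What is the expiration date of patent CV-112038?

September 4, 2004

Base term: filing date + 21 years → 27 December 2003.
Product Clearance Extension: 371 days (within the 978-day cap) → +371 days → 1 January 2005.
Prosecution Delay Deduction: −119 days → 4 September 2004.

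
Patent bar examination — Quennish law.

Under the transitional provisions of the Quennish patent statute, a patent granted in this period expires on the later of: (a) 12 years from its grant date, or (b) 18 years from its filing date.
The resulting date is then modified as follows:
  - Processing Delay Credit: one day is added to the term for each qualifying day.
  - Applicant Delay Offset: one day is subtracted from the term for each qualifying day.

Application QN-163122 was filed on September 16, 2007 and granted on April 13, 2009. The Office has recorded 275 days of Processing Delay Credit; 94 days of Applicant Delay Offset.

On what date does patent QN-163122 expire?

(a) grant + 12 years → 13 April 2021.
(b) filing + 18 years → 16 September 2025.
Later of the two: 16 September 2025.
Processing Delay Credit: +275 days → 18 June 2026.
Applicant Delay Offset: −94 days → 16 March 2026.

March 16, 2026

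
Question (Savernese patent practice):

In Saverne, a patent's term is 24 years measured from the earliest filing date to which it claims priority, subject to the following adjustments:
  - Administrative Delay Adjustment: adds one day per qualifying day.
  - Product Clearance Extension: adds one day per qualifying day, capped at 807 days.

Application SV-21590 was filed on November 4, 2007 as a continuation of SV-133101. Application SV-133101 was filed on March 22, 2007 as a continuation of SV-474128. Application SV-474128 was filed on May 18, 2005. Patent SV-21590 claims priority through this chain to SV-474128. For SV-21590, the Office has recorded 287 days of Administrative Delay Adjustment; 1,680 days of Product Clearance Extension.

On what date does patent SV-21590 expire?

Earliest priority filing: 18 May 2005.
Base term: 18 May 2005 + 24 years → 18 May 2029.
Administrative Delay Adjustment: +287 days → 1 March 2030.
Product Clearance Extension: 1680 days claimed exceeds the 807-day cap, so +807 days → 16 May 2032.

2032-05-16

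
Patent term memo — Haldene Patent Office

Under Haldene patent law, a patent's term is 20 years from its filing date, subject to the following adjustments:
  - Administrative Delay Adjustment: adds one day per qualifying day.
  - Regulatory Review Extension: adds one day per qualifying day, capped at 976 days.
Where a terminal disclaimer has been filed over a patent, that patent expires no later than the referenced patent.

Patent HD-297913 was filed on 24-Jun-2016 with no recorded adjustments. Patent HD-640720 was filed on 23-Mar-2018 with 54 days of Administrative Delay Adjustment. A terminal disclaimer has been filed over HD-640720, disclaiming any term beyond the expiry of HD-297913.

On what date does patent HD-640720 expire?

2036-06-24

Natural term of HD-640720:
  Base: filing + 20 years → 23 March 2038.
  Administrative Delay Adjustment: +54 days → 16 May 2038.
Expiry of referenced patent HD-297913:
  Base: filing + 20 years → 24 June 2036.
Terminal disclaimer: HD-640720 expires on the earlier of 16 May 2038 and 24 June 2036.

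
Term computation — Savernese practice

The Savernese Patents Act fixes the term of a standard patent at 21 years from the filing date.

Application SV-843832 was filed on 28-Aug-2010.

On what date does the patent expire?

2031-08-28

Filing date + 21 years → 28 August 2031.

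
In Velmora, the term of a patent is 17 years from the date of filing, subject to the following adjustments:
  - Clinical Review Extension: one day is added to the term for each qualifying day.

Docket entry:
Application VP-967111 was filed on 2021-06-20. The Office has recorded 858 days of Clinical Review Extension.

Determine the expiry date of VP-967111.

Base term: filing date + 17 years → 20 June 2038.
Clinical Review Extension: +858 days → 25 October 2040.

2040-10-25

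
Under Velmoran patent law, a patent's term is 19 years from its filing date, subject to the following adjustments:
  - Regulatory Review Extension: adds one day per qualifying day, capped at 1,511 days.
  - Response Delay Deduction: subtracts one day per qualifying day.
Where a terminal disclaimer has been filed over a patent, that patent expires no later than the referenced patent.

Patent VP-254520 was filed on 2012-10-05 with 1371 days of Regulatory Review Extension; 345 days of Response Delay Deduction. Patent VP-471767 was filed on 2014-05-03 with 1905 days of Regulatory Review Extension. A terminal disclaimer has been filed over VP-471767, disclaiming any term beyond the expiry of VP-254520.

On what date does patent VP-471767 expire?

Natural term of VP-471767:
  Base: filing + 19 years → 3 May 2033.
  Regulatory Review Extension: 1905 days claimed exceeds the 1511-day cap, so +1511 days → 22 June 2037.
Expiry of referenced patent VP-254520:
  Base: filing + 19 years → 5 October 2031.
  Regulatory Review Extension: 1371 days (within the 1511-day cap) → +1371 days → 7 July 2035.
  Response Delay Deduction: −345 days → 27 July 2034.
Terminal disclaimer: VP-471767 expires on the earlier of 22 June 2037 and 27 July 2034.

2034-07-27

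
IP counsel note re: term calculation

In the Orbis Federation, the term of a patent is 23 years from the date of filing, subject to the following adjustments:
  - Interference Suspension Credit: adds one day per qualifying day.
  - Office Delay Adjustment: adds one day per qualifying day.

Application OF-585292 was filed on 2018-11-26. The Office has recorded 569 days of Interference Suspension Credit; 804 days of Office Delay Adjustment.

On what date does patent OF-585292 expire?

Base term: filing date + 23 years → 26 November 2041.
Interference Suspension Credit: +569 days → 18 June 2043.
Office Delay Adjustment: +804 days → 30 August 2045.

2045-08-30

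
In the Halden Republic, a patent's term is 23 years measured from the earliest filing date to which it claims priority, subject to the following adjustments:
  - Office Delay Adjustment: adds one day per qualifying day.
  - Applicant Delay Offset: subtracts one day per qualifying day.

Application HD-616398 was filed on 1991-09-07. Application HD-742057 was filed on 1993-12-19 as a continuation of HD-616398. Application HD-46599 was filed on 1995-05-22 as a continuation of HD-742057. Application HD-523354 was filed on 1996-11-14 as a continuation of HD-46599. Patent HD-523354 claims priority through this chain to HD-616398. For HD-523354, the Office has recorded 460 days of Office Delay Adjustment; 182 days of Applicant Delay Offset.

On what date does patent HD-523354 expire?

2015-06-12

Earliest priority filing: 7 September 1991.
Base term: 7 September 1991 + 23 years → 7 September 2014.
Office Delay Adjustment: +460 days → 11 December 2015.
Applicant Delay Offset: −182 days → 12 June 2015.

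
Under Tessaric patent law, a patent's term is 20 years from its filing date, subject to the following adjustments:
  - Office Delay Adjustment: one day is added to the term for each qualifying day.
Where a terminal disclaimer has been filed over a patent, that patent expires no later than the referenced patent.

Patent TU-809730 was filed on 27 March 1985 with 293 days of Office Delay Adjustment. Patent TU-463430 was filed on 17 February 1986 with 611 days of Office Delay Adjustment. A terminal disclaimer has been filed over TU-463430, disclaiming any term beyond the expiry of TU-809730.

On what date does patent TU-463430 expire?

January 14, 2006

Natural term of TU-463430:
  Base: filing + 20 years → 17 February 2006.
  Office Delay Adjustment: +611 days → 21 October 2007.
Expiry of referenced patent TU-809730:
  Base: filing + 20 years → 27 March 2005.
  Office Delay Adjustment: +293 days → 14 January 2006.
Terminal disclaimer: TU-463430 expires on the earlier of 21 October 2007 and 14 January 2006.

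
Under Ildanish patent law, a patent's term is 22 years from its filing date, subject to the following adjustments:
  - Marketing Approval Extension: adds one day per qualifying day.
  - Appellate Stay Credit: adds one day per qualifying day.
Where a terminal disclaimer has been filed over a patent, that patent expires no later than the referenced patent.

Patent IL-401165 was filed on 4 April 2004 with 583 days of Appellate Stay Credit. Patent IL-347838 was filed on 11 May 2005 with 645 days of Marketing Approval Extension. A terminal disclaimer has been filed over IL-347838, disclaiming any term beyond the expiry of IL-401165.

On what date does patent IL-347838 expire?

November 8, 2027

Natural term of IL-347838:
  Base: filing + 22 years → 11 May 2027.
  Marketing Approval Extension: +645 days → 14 February 2029.
Expiry of referenced patent IL-401165:
  Base: filing + 22 years → 4 April 2026.
  Appellate Stay Credit: +583 days → 8 November 2027.
Terminal disclaimer: IL-347838 expires on the earlier of 14 February 2029 and 8 November 2027.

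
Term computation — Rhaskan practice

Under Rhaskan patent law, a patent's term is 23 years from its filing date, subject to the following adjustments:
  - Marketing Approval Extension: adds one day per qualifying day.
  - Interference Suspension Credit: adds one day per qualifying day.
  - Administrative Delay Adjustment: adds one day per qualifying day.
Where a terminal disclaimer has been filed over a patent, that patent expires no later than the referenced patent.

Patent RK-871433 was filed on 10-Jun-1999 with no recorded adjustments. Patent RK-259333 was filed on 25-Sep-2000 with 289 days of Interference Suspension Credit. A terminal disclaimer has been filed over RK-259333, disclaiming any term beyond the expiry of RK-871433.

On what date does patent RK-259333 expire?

Natural term of RK-259333:
  Base: filing + 23 years → 25 September 2023.
  Interference Suspension Credit: +289 days → 10 July 2024.
Expiry of referenced patent RK-871433:
  Base: filing + 23 years → 10 June 2022.
Terminal disclaimer: RK-259333 expires on the earlier of 10 July 2024 and 10 June 2022.

2022-06-10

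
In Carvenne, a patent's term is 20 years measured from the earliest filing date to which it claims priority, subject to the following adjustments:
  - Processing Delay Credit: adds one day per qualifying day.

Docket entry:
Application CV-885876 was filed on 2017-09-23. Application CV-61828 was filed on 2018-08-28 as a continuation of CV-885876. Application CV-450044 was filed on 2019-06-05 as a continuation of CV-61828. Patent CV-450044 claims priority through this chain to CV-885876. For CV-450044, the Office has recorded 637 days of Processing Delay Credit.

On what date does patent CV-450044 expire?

June 22, 2039

Earliest priority filing: 23 September 2017.
Base term: 23 September 2017 + 20 years → 23 September 2037.
Processing Delay Credit: +637 days → 22 June 2039.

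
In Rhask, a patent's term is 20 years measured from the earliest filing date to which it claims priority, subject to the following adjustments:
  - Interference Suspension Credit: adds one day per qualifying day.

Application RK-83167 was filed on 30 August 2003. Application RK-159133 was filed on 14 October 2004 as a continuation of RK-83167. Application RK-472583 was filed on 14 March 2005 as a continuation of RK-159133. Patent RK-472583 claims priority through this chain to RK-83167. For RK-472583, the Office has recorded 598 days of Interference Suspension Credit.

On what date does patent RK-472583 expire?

2025-04-19

Earliest priority filing: 30 August 2003.
Base term: 30 August 2003 + 20 years → 30 August 2023.
Interference Suspension Credit: +598 days → 19 April 2025.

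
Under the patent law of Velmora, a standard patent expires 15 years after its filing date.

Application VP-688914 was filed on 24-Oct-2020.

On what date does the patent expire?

October 24, 2035

Filing date + 15 years → 24 October 2035.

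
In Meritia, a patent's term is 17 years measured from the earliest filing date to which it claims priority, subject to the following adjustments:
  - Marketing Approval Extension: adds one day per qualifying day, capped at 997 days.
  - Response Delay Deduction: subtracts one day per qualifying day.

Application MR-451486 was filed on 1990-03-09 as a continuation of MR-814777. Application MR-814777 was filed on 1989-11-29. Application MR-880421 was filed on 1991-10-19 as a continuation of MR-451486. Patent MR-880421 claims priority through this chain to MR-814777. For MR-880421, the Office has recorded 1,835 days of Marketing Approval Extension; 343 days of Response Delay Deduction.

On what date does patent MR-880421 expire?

September 13, 2008

Earliest priority filing: 29 November 1989.
Base term: 29 November 1989 + 17 years → 29 November 2006.
Marketing Approval Extension: 1835 days claimed exceeds the 997-day cap, so +997 days → 22 August 2009.
Response Delay Deduction: −343 days → 13 September 2008.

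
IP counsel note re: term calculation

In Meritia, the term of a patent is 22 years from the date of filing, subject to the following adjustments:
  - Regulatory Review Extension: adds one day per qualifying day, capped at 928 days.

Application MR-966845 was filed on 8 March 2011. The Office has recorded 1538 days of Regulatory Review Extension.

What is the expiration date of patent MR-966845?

2035-09-22

Base term: filing date + 22 years → 8 March 2033.
Regulatory Review Extension: 1538 days claimed exceeds the 928-day cap, so +928 days → 22 September 2035.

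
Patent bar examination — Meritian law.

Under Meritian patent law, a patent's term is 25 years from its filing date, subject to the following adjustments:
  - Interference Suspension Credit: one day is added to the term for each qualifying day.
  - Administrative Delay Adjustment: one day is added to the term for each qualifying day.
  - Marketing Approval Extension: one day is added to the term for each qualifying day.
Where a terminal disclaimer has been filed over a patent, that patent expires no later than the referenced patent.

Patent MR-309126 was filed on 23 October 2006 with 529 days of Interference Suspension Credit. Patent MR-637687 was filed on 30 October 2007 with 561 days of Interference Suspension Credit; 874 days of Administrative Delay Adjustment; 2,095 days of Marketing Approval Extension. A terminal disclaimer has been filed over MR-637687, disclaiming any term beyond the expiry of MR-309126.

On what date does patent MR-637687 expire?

April 4, 2033

Natural term of MR-637687:
  Base: filing + 25 years → 30 October 2032.
  Interference Suspension Credit: +561 days → 14 May 2034.
  Administrative Delay Adjustment: +874 days → 4 October 2036.
  Marketing Approval Extension: +2095 days → 30 June 2042.
Expiry of referenced patent MR-309126:
  Base: filing + 25 years → 23 October 2031.
  Interference Suspension Credit: +529 days → 4 April 2033.
Terminal disclaimer: MR-637687 expires on the earlier of 30 June 2042 and 4 April 2033.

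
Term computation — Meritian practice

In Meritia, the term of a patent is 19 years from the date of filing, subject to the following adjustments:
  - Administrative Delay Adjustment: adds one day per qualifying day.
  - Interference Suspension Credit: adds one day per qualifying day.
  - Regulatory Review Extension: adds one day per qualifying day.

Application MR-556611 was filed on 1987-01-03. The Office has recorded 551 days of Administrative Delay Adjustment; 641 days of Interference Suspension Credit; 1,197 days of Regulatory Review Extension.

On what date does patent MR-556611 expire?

2012-07-19

Base term: filing date + 19 years → 3 January 2006.
Administrative Delay Adjustment: +551 days → 8 July 2007.
Interference Suspension Credit: +641 days → 9 April 2009.
Regulatory Review Extension: +1197 days → 19 July 2012.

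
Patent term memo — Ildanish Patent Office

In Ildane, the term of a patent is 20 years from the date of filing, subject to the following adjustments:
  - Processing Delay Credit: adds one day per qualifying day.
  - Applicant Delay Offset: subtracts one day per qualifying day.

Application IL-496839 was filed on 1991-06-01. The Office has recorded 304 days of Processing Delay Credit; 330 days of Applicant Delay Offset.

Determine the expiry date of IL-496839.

May 6, 2011

Base term: filing date + 20 years → 1 June 2011.
Processing Delay Credit: +304 days → 31 March 2012.
Applicant Delay Offset: −330 days → 6 May 2011.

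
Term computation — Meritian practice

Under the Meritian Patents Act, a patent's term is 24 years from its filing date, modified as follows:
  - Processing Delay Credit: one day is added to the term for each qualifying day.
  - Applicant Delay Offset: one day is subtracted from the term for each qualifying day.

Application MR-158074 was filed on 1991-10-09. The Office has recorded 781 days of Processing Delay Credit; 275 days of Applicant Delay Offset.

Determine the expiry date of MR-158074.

2017-02-26

Base term: filing date + 24 years → 9 October 2015.
Processing Delay Credit: +781 days → 28 November 2017.
Applicant Delay Offset: −275 days → 26 February 2017.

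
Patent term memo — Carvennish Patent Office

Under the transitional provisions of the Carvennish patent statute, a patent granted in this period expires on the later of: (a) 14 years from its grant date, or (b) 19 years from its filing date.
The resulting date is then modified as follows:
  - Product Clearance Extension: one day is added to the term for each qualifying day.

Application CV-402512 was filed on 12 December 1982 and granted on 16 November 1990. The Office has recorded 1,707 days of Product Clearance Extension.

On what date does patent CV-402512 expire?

(a) grant + 14 years → 16 November 2004.
(b) filing + 19 years → 12 December 2001.
Later of the two: 16 November 2004.
Product Clearance Extension: +1707 days → 20 July 2009.

2009-07-20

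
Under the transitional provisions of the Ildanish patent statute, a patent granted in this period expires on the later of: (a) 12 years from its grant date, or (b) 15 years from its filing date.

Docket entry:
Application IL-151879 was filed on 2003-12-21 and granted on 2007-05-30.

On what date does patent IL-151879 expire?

(a) grant + 12 years → 30 May 2019.
(b) filing + 15 years → 21 December 2018.
Later of the two: 30 May 2019.

2019-05-30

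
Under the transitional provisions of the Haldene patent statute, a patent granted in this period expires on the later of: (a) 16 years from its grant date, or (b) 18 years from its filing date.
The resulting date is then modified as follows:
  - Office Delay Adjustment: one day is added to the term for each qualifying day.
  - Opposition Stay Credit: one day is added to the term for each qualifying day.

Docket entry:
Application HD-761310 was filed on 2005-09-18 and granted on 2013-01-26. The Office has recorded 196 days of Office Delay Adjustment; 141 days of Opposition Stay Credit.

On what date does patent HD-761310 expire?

2029-12-29

(a) grant + 16 years → 26 January 2029.
(b) filing + 18 years → 18 September 2023.
Later of the two: 26 January 2029.
Office Delay Adjustment: +196 days → 10 August 2029.
Opposition Stay Credit: +141 days → 29 December 2029.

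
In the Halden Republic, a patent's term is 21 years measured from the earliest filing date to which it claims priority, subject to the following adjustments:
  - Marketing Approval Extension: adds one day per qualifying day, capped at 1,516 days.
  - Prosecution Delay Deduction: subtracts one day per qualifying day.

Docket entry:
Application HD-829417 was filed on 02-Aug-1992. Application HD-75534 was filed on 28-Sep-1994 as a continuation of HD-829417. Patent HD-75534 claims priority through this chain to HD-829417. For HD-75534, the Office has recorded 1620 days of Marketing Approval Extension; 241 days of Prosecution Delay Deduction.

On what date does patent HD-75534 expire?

Earliest priority filing: 2 August 1992.
Base term: 2 August 1992 + 21 years → 2 August 2013.
Marketing Approval Extension: 1620 days claimed exceeds the 1516-day cap, so +1516 days → 26 September 2017.
Prosecution Delay Deduction: −241 days → 28 January 2017.

January 28, 2017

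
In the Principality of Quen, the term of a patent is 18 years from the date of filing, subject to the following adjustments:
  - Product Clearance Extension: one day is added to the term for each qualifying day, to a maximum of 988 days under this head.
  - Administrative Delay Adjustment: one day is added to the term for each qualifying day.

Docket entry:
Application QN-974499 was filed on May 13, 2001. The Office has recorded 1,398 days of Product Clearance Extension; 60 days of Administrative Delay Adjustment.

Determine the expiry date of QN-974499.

March 26, 2022

Base term: filing date + 18 years → 13 May 2019.
Product Clearance Extension: 1398 days claimed exceeds the 988-day cap, so +988 days → 25 January 2022.
Administrative Delay Adjustment: +60 days → 26 March 2022.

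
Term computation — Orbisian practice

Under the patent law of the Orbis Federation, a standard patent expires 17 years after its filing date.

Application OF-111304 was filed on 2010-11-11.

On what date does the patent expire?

November 11, 2027

Filing date + 17 years → 11 November 2027.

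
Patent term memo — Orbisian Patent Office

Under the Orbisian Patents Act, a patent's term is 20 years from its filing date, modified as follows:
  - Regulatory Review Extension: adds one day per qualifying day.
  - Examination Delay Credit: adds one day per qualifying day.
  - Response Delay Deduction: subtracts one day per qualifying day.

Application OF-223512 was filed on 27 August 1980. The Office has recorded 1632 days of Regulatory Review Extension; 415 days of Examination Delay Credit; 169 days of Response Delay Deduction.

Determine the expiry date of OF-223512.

Base term: filing date + 20 years → 27 August 2000.
Regulatory Review Extension: +1632 days → 14 February 2005.
Examination Delay Credit: +415 days → 5 April 2006.
Response Delay Deduction: −169 days → 18 October 2005.

October 18, 2005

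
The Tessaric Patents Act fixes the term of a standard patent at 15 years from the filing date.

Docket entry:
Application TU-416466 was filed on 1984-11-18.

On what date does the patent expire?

1999-11-18

Filing date + 15 years → 18 November 1999.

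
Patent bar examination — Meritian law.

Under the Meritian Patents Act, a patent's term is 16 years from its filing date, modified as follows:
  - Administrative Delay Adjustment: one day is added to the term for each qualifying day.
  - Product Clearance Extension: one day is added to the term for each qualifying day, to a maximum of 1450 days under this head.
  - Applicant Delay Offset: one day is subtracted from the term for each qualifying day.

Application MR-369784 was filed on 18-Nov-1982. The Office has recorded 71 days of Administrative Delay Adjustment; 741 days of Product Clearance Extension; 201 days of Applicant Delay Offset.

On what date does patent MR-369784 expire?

July 21, 2000

Base term: filing date + 16 years → 18 November 1998.
Administrative Delay Adjustment: +71 days → 28 January 1999.
Product Clearance Extension: 741 days (within the 1450-day cap) → +741 days → 7 February 2001.
Applicant Delay Offset: −201 days → 21 July 2000.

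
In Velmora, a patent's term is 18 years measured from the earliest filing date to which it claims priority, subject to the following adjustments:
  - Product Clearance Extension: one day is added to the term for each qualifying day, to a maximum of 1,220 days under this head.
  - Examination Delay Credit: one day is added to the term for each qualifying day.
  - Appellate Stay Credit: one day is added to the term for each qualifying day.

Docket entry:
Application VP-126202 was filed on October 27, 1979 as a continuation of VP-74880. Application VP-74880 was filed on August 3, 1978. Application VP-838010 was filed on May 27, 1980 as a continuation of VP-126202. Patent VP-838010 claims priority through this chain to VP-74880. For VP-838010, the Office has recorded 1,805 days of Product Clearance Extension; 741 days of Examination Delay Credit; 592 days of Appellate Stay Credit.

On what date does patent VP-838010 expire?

2003-07-31

Earliest priority filing: 3 August 1978.
Base term: 3 August 1978 + 18 years → 3 August 1996.
Product Clearance Extension: 1805 days claimed exceeds the 1220-day cap, so +1220 days → 6 December 1999.
Examination Delay Credit: +741 days → 16 December 2001.
Appellate Stay Credit: +592 days → 31 July 2003.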